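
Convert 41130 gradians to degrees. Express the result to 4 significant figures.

37020 °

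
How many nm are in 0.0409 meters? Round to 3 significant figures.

4.09 × 10^7 nanometers

1 m = 1.00000 × 10^9 nm.
So 0.0409 × 1.00000 × 10^9 ≈ 4.09 × 10^7 nm.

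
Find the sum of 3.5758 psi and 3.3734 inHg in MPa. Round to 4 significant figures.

0.03608 MPa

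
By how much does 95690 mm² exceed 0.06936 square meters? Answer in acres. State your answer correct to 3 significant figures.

6.51e-6 acre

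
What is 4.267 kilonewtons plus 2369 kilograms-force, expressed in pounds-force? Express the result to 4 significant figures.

6182 lbf

4.267 kN = 959.260 lbf and 2369 kgf = 5222.75 lbf.
959.260 + 5222.75 ≈ 6182 lbf.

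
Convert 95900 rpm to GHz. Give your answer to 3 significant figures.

1 revolution per minute = 1.66667e-11 GHz.
So 95900 × 1.66667e-11 ≈ 1.60e-6 GHz.

1.60e-6 GHz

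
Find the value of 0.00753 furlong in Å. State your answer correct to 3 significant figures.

1.51e+10 Å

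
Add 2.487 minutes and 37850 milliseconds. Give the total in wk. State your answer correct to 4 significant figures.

2.487 min = 0.000246726 wk and 37850 ms = 6.25827 × 10^-5 wk.
0.000246726 + 6.25827 × 10^-5 ≈ 0.0003093 wk.

0.0003093 weeks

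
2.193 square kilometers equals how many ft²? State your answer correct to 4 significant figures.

1 square kilometer = 1.07639e+7 ft².
So 2.193 × 1.07639e+7 ≈ 2.361e+7 ft².

2.361e+7 square feet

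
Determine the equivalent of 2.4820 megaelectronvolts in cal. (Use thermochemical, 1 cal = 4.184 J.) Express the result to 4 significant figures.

9.504 × 10^-14 cal

1 MeV = 3.82929 × 10^-14 cal.
Then 2.4820 × 3.82929 × 10^-14 ≈ 9.504 × 10^-14 cal.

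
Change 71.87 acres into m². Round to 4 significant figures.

290800 m²

1 acre = 4046.86 m².
Thus 71.87 × 4046.86 ≈ 290800 m².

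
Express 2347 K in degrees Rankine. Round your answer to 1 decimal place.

°R = K × 9/5.
Applying the formula gives 4224.6 °R.

4224.6 degrees Rankine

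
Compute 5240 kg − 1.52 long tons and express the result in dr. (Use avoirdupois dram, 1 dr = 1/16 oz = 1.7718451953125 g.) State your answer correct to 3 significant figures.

5240 kg = 2.95737 × 10^6 dr and 1.52 long ton = 871629 dr.
2.95737 × 10^6 − 871629 ≈ 2.09 × 10^6 dr.

2.09 × 10^6 dr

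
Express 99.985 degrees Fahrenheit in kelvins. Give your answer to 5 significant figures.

310.92 K

K = (°F + 459.67) × 5/9.
Applying the formula gives 310.92 K.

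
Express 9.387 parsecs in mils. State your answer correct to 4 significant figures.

1.140 × 10^22 mil

1 parsec = 1.21483 × 10^21 mils.
9.387 × 1.21483 × 10^21 ≈ 1.140 × 10^22 mil.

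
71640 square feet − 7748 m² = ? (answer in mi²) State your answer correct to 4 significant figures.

71640 ft² = 0.00256973 mi² and 7748 m² = 0.00299152 mi².
0.00256973 − 0.00299152 ≈ -0.0004218 mi².

-0.0004218 mi²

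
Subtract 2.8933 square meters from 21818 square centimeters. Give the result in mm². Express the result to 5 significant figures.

-711500 mm²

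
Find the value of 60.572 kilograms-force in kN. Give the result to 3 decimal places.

0.594 kN

1 kgf = 0.00980665 kilonewtons.
Thus 60.572 × 0.00980665 ≈ 0.594 kN.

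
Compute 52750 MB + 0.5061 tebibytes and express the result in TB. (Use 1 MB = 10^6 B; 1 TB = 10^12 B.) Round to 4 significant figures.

0.6092 terabytes

52750 MB = 0.0527500 TB and 0.5061 TiB = 0.556463 TB.
0.0527500 + 0.556463 ≈ 0.6092 TB.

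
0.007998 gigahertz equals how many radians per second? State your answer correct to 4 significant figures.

5.025 × 10^7 rad/s

1 GHz = 6.28319 × 10^9 rad/s.
So 0.007998 × 6.28319 × 10^9 ≈ 5.025 × 10^7 rad/s.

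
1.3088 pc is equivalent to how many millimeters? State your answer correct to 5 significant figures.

1 pc = 3.08568 × 10^19 millimeters.
1.3088 × 3.08568 × 10^19 ≈ 4.0385 × 10^19 mm.

4.0385 × 10^19 mm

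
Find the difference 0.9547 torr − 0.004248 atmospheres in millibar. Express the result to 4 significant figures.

-3.031 millibar

0.9547 torr = 1.27283 mbar and 0.004248 atm = 4.30429 mbar.
1.27283 − 4.30429 ≈ -3.031 mbar.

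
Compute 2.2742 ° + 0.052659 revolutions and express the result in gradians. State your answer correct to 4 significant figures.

23.59 grad

2.2742 ° = 2.52689 grad and 0.052659 rev = 21.0636 grad.
2.52689 + 21.0636 ≈ 23.59 grad.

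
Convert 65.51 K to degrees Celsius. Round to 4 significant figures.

-207.6 °C

K = °C + 273.15.
Applying the formula gives -207.6 °C.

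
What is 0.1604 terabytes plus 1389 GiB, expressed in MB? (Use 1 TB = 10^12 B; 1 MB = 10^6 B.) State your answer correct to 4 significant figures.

1.652e+6 megabytes

0.1604 TB = 160400 MB and 1389 GiB = 1.49143e+6 MB.
160400 + 1.49143e+6 ≈ 1.652e+6 MB.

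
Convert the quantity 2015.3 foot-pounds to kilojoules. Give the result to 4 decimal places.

2.7324 kJ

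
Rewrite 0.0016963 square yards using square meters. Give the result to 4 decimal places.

1 square yard = 0.836127 m².
Then 0.0016963 × 0.836127 ≈ 0.0014 m².

0.0014 m²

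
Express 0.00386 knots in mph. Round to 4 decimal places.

0.0044 mph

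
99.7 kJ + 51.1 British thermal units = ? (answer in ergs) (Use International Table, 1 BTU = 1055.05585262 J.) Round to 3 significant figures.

99.7 kJ = 9.97000 × 10^11 erg and 51.1 BTU = 5.39134 × 10^11 erg.
9.97000 × 10^11 + 5.39134 × 10^11 ≈ 1.54 × 10^12 erg.

1.54 × 10^12 erg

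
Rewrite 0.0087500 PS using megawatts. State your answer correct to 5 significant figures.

6.4356 × 10^-6 MW

1 metric horsepower = 0.000735499 megawatts.
Then 0.0087500 × 0.000735499 ≈ 6.4356 × 10^-6 MW.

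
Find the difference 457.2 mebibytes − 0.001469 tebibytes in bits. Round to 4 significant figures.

457.2 MiB = 3.83527 × 10^9 bit and 0.001469 TiB = 1.29215 × 10^10 bit.
3.83527 × 10^9 − 1.29215 × 10^10 ≈ -9.086 × 10^9 bit.

-9.086 × 10^9 bits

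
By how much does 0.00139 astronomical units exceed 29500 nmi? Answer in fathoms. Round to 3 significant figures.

8.38 × 10^7 fathoms

0.00139 au = 1.13704 × 10^8 fathom and 29500 nmi = 2.98742 × 10^7 fathom.
1.13704 × 10^8 − 2.98742 × 10^7 ≈ 8.38 × 10^7 fathom.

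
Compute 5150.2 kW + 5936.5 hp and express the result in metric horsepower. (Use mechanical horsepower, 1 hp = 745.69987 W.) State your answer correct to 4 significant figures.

13020 metric horsepower

5150.2 kW = 7002.32 PS and 5936.5 hp = 6018.84 PS.
7002.32 + 6018.84 ≈ 13020 PS.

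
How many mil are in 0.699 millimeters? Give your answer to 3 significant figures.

1 millimeter = 39.3701 mil.
So 0.699 × 39.3701 ≈ 27.5 mil.

27.5 mil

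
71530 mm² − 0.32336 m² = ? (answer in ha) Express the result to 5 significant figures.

-2.5183 × 10^-5 hectares

71530 mm² = 7.15300 × 10^-6 ha and 0.32336 m² = 3.23360 × 10^-5 ha.
7.15300 × 10^-6 − 3.23360 × 10^-5 ≈ -2.5183 × 10^-5 ha.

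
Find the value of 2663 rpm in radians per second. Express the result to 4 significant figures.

278.9 rad/s

1 revolution per minute = 0.104720 rad/s.
2663 × 0.104720 ≈ 278.9 rad/s.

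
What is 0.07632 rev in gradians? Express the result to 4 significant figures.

1 revolution = 400.000 grad.
Thus 0.07632 × 400.000 ≈ 30.53 grad.

30.53 grad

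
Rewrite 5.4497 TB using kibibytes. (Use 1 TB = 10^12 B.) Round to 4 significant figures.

1 terabyte = 9.765625e+8 KiB.
5.4497 × 9.765625e+8 ≈ 5.322e+9 KiB.

5.322e+9 KiB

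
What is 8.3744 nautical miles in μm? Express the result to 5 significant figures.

1.5509e+10 μm

1 nautical mile = 1.85200e+9 micrometers.
So 8.3744 × 1.85200e+9 ≈ 1.5509e+10 μm.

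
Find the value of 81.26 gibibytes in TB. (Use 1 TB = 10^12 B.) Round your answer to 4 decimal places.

0.0873 terabytes

1 GiB = 0.00107374 TB.
Thus 81.26 × 0.00107374 ≈ 0.0873 TB.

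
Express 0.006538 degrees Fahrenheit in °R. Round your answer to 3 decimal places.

459.677 °R

°R = °F + 459.67.
Applying the formula gives 459.677 °R.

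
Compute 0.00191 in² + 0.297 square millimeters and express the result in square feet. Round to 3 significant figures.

1.65e-5 ft²

0.00191 in² = 1.32639e-5 ft² and 0.297 mm² = 3.19688e-6 ft².
1.32639e-5 + 3.19688e-6 ≈ 1.65e-5 ft².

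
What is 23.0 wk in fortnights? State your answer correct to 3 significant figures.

11.5 fortnight

1 week = 0.500000 fortnights.
Then 23.0 × 0.500000 ≈ 11.5 fortnight.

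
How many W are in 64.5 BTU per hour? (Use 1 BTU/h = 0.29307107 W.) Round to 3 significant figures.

1 BTU per hour = 0.293071 watts.
Then 64.5 × 0.293071 ≈ 18.9 W.

18.9 watts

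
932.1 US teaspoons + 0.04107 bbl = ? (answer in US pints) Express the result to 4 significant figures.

932.1 US tsp = 9.709375 US pt and 0.04107 bbl = 13.79952 US pt.
9.709375 + 13.79952 ≈ 23.51 US pt.

23.51 US pints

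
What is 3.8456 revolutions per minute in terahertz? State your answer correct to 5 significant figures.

1 revolution per minute = 1.66667e-14 THz.
Thus 3.8456 × 1.66667e-14 ≈ 6.4093e-14 THz.

6.4093e-14 THz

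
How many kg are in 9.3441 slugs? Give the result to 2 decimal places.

1 slug = 14.5939 kg.
So 9.3441 × 14.5939 ≈ 136.37 kg.

136.37 kilograms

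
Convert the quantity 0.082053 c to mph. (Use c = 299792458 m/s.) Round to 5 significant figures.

1 c = 6.70617 × 10^8 mph.
Thus 0.082053 × 6.70617 × 10^8 ≈ 5.5026 × 10^7 mph.

5.5026 × 10^7 mph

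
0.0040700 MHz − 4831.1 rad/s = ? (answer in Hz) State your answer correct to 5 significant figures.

0.0040700 MHz = 4070.00 Hz and 4831.1 rad/s = 768.893 Hz.
4070.00 − 768.893 ≈ 3301.1 Hz.

3301.1 hertz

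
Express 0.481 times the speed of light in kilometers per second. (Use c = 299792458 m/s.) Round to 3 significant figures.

144000 kilometers per second

1 c = 299792 kilometers per second.
0.481 × 299792 ≈ 144000 km/s.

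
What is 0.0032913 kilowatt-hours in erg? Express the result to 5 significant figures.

1 kilowatt-hour = 3.60000 × 10^13 ergs.
0.0032913 × 3.60000 × 10^13 ≈ 1.1849 × 10^11 erg.

1.1849 × 10^11 erg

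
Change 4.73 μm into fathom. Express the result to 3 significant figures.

2.59 × 10^-6 fathom

1 micrometer = 5.46807 × 10^-7 fathom.
Thus 4.73 × 5.46807 × 10^-7 ≈ 2.59 × 10^-6 fathom.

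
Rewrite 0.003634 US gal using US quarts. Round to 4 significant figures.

0.01454 US quarts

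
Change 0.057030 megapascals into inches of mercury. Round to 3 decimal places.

16.841 inHg

1 MPa = 295.300 inHg.
Then 0.057030 × 295.300 ≈ 16.841 inHg.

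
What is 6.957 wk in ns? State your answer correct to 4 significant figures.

4.208 × 10^15 nanoseconds

1 wk = 6.04800 × 10^14 ns.
So 6.957 × 6.04800 × 10^14 ≈ 4.208 × 10^15 ns.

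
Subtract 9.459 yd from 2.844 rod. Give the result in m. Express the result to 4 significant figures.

5.654 meters

2.844 rod = 14.3030 m and 9.459 yd = 8.64931 m.
14.3030 − 8.64931 ≈ 5.654 m.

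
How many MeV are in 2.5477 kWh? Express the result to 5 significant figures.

5.7245e+19 MeV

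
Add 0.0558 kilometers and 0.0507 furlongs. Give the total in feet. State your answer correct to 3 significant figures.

0.0558 km = 183.071 ft and 0.0507 furlong = 33.4620 ft.
183.071 + 33.4620 ≈ 217 ft.

217 ft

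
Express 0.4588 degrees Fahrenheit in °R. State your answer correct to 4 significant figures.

°R = °F + 459.67.
Applying the formula gives 460.1 °R.

460.1 °R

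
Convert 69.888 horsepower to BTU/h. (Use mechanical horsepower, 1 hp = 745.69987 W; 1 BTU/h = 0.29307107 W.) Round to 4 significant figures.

1 horsepower = 2544.43 BTU/h.
69.888 × 2544.43 ≈ 177800 BTU/h.

177800 BTU/h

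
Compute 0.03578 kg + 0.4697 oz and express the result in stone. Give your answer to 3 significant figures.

0.00773 st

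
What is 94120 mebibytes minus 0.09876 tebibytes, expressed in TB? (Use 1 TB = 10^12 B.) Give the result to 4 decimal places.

-0.0099 TB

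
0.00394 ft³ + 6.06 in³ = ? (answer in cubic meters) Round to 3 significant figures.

0.00394 ft³ = 0.000111568 m³ and 6.06 in³ = 9.93056 × 10^-5 m³.
0.000111568 + 9.93056 × 10^-5 ≈ 0.000211 m³.

0.000211 m³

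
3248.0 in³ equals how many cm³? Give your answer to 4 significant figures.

1 in³ = 16.3871 cm³.
Then 3248.0 × 16.3871 ≈ 53230 cm³.

53230 cm³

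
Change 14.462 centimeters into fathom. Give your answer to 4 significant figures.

1 cm = 0.00546807 fathoms.
So 14.462 × 0.00546807 ≈ 0.07908 fathom.

0.07908 fathoms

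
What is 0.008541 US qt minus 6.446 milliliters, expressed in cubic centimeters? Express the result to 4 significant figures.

1.637 cm³

0.008541 US qt = 8.08280 cm³ and 6.446 mL = 6.44600 cm³.
8.08280 − 6.44600 ≈ 1.637 cm³.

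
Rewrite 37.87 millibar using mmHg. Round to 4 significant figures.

1 mbar = 0.750062 millimeters of mercury.
So 37.87 × 0.750062 ≈ 28.40 mmHg.

28.40 millimeters of mercury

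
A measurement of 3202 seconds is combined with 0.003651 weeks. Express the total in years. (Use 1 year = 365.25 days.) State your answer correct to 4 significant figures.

3202 s = 0.000101465 yr and 0.003651 wk = 6.99713 × 10^-5 yr.
0.000101465 + 6.99713 × 10^-5 ≈ 0.0001714 yr.

0.0001714 yr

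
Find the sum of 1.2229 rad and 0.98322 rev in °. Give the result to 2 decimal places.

424.03 degrees

1.2229 rad = 70.0670 ° and 0.98322 rev = 353.959 °.
70.0670 + 353.959 ≈ 424.03 °.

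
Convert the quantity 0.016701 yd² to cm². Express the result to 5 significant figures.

1 yd² = 8361.27 cm².
Thus 0.016701 × 8361.27 ≈ 139.64 cm².

139.64 cm²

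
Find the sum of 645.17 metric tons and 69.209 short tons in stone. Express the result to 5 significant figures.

645.17 t = 101597 st and 69.209 short ton = 9887.00 st.
101597 + 9887.00 ≈ 111480 st.

111480 stone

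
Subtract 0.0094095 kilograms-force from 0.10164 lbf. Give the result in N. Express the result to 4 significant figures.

0.10164 lbf = 0.452117 N and 0.0094095 kgf = 0.0922757 N.
0.452117 − 0.0922757 ≈ 0.3598 N.

0.3598 N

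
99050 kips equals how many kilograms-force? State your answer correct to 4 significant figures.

4.493e+7 kgf

1 kip = 453.592 kilograms-force.
Thus 99050 × 453.592 ≈ 4.493e+7 kgf.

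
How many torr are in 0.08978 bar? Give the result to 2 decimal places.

67.34 torr

1 bar = 750.062 torr.
Then 0.08978 × 750.062 ≈ 67.34 torr.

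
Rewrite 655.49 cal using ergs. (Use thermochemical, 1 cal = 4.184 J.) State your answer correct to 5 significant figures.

2.7426 × 10^10 erg

1 cal = 4.18400 × 10^7 erg.
655.49 × 4.18400 × 10^7 ≈ 2.7426 × 10^10 erg.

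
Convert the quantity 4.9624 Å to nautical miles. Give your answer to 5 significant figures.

2.6795e-13 nmi

1 Å = 5.39957e-14 nmi.
4.9624 × 5.39957e-14 ≈ 2.6795e-13 nmi.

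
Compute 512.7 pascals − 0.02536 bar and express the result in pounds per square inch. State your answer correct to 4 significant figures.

512.7 Pa = 0.0743608 psi and 0.02536 bar = 0.367816 psi.
0.0743608 − 0.367816 ≈ -0.2935 psi.

-0.2935 psi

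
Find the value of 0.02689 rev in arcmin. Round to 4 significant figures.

580.8 arcminutes

1 rev = 21600.0 arcminutes.
Thus 0.02689 × 21600.0 ≈ 580.8 arcmin.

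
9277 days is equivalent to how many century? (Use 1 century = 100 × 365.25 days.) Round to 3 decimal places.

0.254 centuries

1 d = 2.73785 × 10^-5 centuries.
Then 9277 × 2.73785 × 10^-5 ≈ 0.254 century.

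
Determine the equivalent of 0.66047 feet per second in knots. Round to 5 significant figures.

1 foot per second = 0.592484 kn.
0.66047 × 0.592484 ≈ 0.39132 kn.

0.39132 kn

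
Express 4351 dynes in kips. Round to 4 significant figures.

9.781e-6 kip

1 dyn = 2.24809e-9 kip.
So 4351 × 2.24809e-9 ≈ 9.781e-6 kip.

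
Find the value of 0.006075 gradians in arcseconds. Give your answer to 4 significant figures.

19.68 arcseconds

1 gradian = 3240.00 arcsec.
So 0.006075 × 3240.00 ≈ 19.68 arcsec.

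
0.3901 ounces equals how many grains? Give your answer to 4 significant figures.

170.7 gr

1 oz = 437.500 grains.
So 0.3901 × 437.500 ≈ 170.7 gr.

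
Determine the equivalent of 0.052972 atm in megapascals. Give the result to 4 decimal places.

1 atm = 0.101325 MPa.
Thus 0.052972 × 0.101325 ≈ 0.0054 MPa.

0.0054 MPa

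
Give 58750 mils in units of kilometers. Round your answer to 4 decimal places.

1 mil = 2.54000e-8 km.
Thus 58750 × 2.54000e-8 ≈ 0.0015 km.

0.0015 km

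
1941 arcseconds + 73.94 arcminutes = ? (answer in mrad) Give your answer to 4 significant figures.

30.92 milliradians

1941 arcsec = 9.41023 mrad and 73.94 arcmin = 21.5083 mrad.
9.41023 + 21.5083 ≈ 30.92 mrad.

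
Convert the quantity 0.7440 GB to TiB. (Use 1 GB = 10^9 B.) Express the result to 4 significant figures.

1 GB = 0.000909495 TiB.
Thus 0.7440 × 0.000909495 ≈ 0.0006767 TiB.

0.0006767 TiB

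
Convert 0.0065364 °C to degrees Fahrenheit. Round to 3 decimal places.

32.012 degrees Fahrenheit

°F = °C × 9/5 + 32.
Applying the formula gives 32.012 °F.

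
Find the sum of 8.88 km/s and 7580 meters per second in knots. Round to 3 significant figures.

8.88 km/s = 17261.3 kn and 7580 m/s = 14734.3 kn.
17261.3 + 14734.3 ≈ 32000 kn.

32000 knots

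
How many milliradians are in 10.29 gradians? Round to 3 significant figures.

1 grad = 15.7080 milliradians.
10.29 × 15.7080 ≈ 162 mrad.

162 milliradians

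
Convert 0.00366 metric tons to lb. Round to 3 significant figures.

1 t = 2204.62 lb.
0.00366 × 2204.62 ≈ 8.07 lb.

8.07 pounds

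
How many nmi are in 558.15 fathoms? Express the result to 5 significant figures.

1 fathom = 0.000987473 nautical miles.
558.15 × 0.000987473 ≈ 0.55116 nmi.

0.55116 nmi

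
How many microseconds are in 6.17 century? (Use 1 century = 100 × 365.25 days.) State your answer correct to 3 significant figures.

1.95e+16 microseconds

1 century = 3.15576e+15 μs.
6.17 × 3.15576e+15 ≈ 1.95e+16 μs.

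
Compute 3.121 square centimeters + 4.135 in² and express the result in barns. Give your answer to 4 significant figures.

3.121 cm² = 3.12100 × 10^24 barn and 4.135 in² = 2.66774 × 10^25 barn.
3.12100 × 10^24 + 2.66774 × 10^25 ≈ 2.980 × 10^25 barn.

2.980 × 10^25 barn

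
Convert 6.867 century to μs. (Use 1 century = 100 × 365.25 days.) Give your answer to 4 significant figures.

1 century = 3.15576 × 10^15 μs.
Thus 6.867 × 3.15576 × 10^15 ≈ 2.167 × 10^16 μs.

2.167 × 10^16 microseconds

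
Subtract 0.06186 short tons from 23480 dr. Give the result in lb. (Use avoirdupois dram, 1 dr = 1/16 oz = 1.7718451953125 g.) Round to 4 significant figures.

23480 dr = 91.71875 lb and 0.06186 short ton = 123.7200 lb.
91.71875 − 123.7200 ≈ -32.00 lb.

-32.00 lb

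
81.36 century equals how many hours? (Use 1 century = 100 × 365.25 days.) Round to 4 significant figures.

7.132e+7 hours

1 century = 876600 hours.
So 81.36 × 876600 ≈ 7.132e+7 h.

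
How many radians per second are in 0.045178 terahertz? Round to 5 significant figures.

2.8386 × 10^11 rad/s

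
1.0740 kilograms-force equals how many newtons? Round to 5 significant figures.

10.532 newtons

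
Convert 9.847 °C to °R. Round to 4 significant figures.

°R = (°C + 273.15) × 9/5.
Applying the formula gives 509.4 °R.

509.4 degrees Rankine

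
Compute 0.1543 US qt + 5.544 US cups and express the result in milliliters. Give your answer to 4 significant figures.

1458 mL

0.1543 US qt = 146.022 mL and 5.544 US cup = 1311.65 mL.
146.022 + 1311.65 ≈ 1458 mL.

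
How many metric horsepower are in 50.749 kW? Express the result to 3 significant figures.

69.0 metric horsepower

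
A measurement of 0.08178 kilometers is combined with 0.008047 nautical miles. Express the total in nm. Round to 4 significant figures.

0.08178 km = 8.17800e+10 nm and 0.008047 nmi = 1.49030e+10 nm.
8.17800e+10 + 1.49030e+10 ≈ 9.668e+10 nm.

9.668e+10 nanometers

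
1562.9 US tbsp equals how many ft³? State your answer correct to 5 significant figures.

1 US tbsp = 0.000522190 ft³.
1562.9 × 0.000522190 ≈ 0.81613 ft³.

0.81613 ft³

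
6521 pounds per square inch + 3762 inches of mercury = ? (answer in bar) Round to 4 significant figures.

6521 psi = 449.607 bar and 3762 inHg = 127.396 bar.
449.607 + 127.396 ≈ 577.0 bar.

577.0 bar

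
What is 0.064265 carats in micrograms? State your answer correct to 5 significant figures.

1 carat = 200000 μg.
Thus 0.064265 × 200000 ≈ 12853 μg.

12853 micrograms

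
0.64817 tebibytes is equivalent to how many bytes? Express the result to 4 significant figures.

1 TiB = 1.09951 × 10^12 B.
0.64817 × 1.09951 × 10^12 ≈ 7.127 × 10^11 B.

7.127 × 10^11 B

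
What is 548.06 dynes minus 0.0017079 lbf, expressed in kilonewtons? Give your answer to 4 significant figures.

-2.117e-6 kN

548.06 dyn = 5.48060e-6 kN and 0.0017079 lbf = 7.59712e-6 kN.
5.48060e-6 − 7.59712e-6 ≈ -2.117e-6 kN.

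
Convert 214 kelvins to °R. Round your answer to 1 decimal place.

385.2 °R

°R = K × 9/5.
Applying the formula gives 385.2 °R.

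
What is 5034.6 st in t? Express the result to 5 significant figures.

1 st = 0.00635029 t.
So 5034.6 × 0.00635029 ≈ 31.971 t.

31.971 metric tons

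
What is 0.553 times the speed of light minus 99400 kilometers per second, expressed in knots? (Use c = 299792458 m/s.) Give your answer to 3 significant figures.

1.29 × 10^8 kn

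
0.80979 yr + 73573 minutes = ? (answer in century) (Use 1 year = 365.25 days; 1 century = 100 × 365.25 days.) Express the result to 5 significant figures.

0.80979 yr = 0.00809790 century and 73573 min = 0.00139883 century.
0.00809790 + 0.00139883 ≈ 0.0094967 century.

0.0094967 century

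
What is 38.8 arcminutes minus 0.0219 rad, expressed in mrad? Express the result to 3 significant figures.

38.8 arcmin = 11.2865 mrad and 0.0219 rad = 21.9000 mrad.
11.2865 − 21.9000 ≈ -10.6 mrad.

-10.6 milliradians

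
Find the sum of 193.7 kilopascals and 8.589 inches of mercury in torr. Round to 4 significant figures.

1671 torr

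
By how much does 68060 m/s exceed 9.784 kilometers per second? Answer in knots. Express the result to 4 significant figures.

68060 m/s = 132298 kn and 9.784 km/s = 19018.6 kn.
132298 − 19018.6 ≈ 113300 kn.

113300 knots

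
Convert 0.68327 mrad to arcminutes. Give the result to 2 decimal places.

2.35 arcmin

1 milliradian = 3.43775 arcminutes.
Then 0.68327 × 3.43775 ≈ 2.35 arcmin.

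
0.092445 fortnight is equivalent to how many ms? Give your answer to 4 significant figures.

1 fortnight = 1.20960 × 10^9 ms.
Then 0.092445 × 1.20960 × 10^9 ≈ 1.118 × 10^8 ms.

1.118 × 10^8 ms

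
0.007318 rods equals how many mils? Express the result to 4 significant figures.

1449 mil

1 rod = 198000 mil.
Thus 0.007318 × 198000 ≈ 1449 mil.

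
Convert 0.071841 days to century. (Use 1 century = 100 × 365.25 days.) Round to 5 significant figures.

1 d = 2.73785e-5 centuries.
Then 0.071841 × 2.73785e-5 ≈ 1.9669e-6 century.

1.9669e-6 centuries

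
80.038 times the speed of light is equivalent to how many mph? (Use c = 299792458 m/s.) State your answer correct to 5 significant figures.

5.3675e+10 mph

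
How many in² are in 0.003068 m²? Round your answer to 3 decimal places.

4.755 in²

1 square meter = 1550.00 in².
0.003068 × 1550.00 ≈ 4.755 in².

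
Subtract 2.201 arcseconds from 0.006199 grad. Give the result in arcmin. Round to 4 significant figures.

0.2981 arcmin

0.006199 grad = 0.334746 arcmin and 2.201 arcsec = 0.0366833 arcmin.
0.334746 − 0.0366833 ≈ 0.2981 arcmin.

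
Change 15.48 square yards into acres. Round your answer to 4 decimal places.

1 square yard = 0.000206612 acres.
15.48 × 0.000206612 ≈ 0.0032 acre.

0.0032 acre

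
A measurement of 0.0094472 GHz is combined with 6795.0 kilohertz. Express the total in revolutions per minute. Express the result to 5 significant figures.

0.0094472 GHz = 5.66832 × 10^8 rpm and 6795.0 kHz = 4.07700 × 10^8 rpm.
5.66832 × 10^8 + 4.07700 × 10^8 ≈ 9.7453 × 10^8 rpm.

9.7453 × 10^8 rpm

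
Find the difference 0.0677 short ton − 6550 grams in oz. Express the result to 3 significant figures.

1940 oz

0.0677 short ton = 2166.40 oz and 6550 g = 231.044 oz.
2166.40 − 231.044 ≈ 1940 oz.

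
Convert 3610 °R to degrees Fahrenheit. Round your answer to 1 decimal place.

3150.3 °F

°R = °F + 459.67.
Applying the formula gives 3150.3 °F.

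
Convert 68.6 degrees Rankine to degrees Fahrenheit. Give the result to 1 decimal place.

-391.1 °F

°R = °F + 459.67.
Applying the formula gives -391.1 °F.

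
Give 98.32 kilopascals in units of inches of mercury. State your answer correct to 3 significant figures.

29.0 inHg

1 kilopascal = 0.295300 inHg.
Thus 98.32 × 0.295300 ≈ 29.0 inHg.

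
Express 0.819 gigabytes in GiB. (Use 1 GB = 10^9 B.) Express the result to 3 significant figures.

0.763 gibibytes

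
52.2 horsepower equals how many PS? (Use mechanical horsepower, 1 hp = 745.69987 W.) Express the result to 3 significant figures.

1 hp = 1.01387 metric horsepower.
Then 52.2 × 1.01387 ≈ 52.9 PS.

52.9 metric horsepower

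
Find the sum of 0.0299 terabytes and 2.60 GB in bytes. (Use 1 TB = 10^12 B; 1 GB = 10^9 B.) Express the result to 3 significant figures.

3.25e+10 bytes

0.0299 TB = 2.99000e+10 B and 2.60 GB = 2.60000e+9 B.
2.99000e+10 + 2.60000e+9 ≈ 3.25e+10 B.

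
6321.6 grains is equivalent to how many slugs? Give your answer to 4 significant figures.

0.02807 slugs

1 gr = 4.44014 × 10^-6 slug.
6321.6 × 4.44014 × 10^-6 ≈ 0.02807 slug.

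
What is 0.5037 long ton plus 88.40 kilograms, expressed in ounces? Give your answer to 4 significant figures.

0.5037 long ton = 18052.6 oz and 88.40 kg = 3118.22 oz.
18052.6 + 3118.22 ≈ 21170 oz.

21170 oz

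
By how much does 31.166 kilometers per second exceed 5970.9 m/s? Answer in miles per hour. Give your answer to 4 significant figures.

56360 miles per hour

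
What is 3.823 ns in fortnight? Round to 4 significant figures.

1 nanosecond = 8.26720 × 10^-16 fortnights.
So 3.823 × 8.26720 × 10^-16 ≈ 3.161 × 10^-15 fortnight.

3.161 × 10^-15 fortnight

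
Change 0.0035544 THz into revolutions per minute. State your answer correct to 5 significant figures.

2.1326e+11 rpm

1 THz = 6.00000e+13 revolutions per minute.
0.0035544 × 6.00000e+13 ≈ 2.1326e+11 rpm.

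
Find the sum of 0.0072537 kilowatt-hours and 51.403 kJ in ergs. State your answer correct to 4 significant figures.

7.752 × 10^11 erg

0.0072537 kWh = 2.61133 × 10^11 erg and 51.403 kJ = 5.14030 × 10^11 erg.
2.61133 × 10^11 + 5.14030 × 10^11 ≈ 7.752 × 10^11 erg.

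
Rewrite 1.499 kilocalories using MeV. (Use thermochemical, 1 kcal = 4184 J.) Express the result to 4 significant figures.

1 kilocalorie = 2.61145e+16 MeV.
Then 1.499 × 2.61145e+16 ≈ 3.915e+16 MeV.

3.915e+16 MeV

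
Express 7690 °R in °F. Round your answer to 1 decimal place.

7230.3 °F

°R = °F + 459.67.
Applying the formula gives 7230.3 °F.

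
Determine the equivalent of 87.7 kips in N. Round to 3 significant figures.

390000 N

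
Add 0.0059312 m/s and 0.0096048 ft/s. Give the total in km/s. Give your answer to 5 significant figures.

8.8587 × 10^-6 km/s

0.0059312 m/s = 5.93120 × 10^-6 km/s and 0.0096048 ft/s = 2.92754 × 10^-6 km/s.
5.93120 × 10^-6 + 2.92754 × 10^-6 ≈ 8.8587 × 10^-6 km/s.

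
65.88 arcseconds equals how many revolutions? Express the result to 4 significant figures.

1 arcsec = 7.71605e-7 revolutions.
So 65.88 × 7.71605e-7 ≈ 5.083e-5 rev.

5.083e-5 revolutions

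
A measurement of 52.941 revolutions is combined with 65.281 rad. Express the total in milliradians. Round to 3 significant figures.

52.941 rev = 332638 mrad and 65.281 rad = 65281.0 mrad.
332638 + 65281.0 ≈ 398000 mrad.

398000 milliradians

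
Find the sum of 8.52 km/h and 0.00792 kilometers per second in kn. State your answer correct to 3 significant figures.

20.0 knots

8.52 km/h = 4.60043 kn and 0.00792 km/s = 15.3952 kn.
4.60043 + 15.3952 ≈ 20.0 kn.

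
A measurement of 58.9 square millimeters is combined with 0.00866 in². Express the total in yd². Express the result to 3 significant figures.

58.9 mm² = 7.04438 × 10^-5 yd² and 0.00866 in² = 6.68210 × 10^-6 yd².
7.04438 × 10^-5 + 6.68210 × 10^-6 ≈ 7.71 × 10^-5 yd².

7.71 × 10^-5 square yards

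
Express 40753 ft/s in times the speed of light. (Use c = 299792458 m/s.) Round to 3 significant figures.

4.14 × 10^-5 times the speed of light

1 ft/s = 1.01670 × 10^-9 times the speed of light.
40753 × 1.01670 × 10^-9 ≈ 4.14 × 10^-5 c.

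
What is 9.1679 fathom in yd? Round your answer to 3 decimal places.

1 fathom = 2.00000 yd.
Thus 9.1679 × 2.00000 ≈ 18.336 yd.

18.336 yd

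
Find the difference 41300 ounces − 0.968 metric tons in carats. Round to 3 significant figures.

1.01e+6 ct

41300 oz = 5.85418e+6 ct and 0.968 t = 4.84000e+6 ct.
5.85418e+6 − 4.84000e+6 ≈ 1.01e+6 ct.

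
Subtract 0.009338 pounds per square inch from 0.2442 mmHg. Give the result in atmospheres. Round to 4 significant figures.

0.2442 mmHg = 0.000321316 atm and 0.009338 psi = 0.000635413 atm.
0.000321316 − 0.000635413 ≈ -0.0003141 atm.

-0.0003141 atmospheres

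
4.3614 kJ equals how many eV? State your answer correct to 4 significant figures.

1 kilojoule = 6.24151 × 10^21 electronvolts.
4.3614 × 6.24151 × 10^21 ≈ 2.722 × 10^22 eV.

2.722 × 10^22 eV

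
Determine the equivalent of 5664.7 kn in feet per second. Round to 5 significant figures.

1 kn = 1.68781 feet per second.
5664.7 × 1.68781 ≈ 9560.9 ft/s.

9560.9 feet per second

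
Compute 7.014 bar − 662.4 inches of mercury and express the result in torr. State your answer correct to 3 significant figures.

-11600 torr

7.014 bar = 5260.93 torr and 662.4 inHg = 16825.0 torr.
5260.93 − 16825.0 ≈ -11600 torr.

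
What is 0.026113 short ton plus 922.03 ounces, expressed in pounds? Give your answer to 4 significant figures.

109.9 pounds

0.026113 short ton = 52.2260 lb and 922.03 oz = 57.6269 lb.
52.2260 + 57.6269 ≈ 109.9 lb.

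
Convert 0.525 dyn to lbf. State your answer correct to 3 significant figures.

1.18 × 10^-6 lbf

1 dyne = 2.24809 × 10^-6 lbf.
So 0.525 × 2.24809 × 10^-6 ≈ 1.18 × 10^-6 lbf.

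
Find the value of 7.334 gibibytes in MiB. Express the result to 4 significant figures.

1 gibibyte = 1024.00 MiB.
Thus 7.334 × 1024.00 ≈ 7510 MiB.

7510 mebibytes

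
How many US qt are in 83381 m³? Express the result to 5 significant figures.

8.8108 × 10^7 US qt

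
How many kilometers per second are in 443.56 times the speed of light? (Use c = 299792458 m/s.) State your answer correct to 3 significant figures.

1.33e+8 kilometers per second

1 speed of light = 299792 km/s.
Then 443.56 × 299792 ≈ 1.33e+8 km/s.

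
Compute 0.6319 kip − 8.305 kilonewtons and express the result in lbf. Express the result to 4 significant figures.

-1235 pounds-force

0.6319 kip = 631.900 lbf and 8.305 kN = 1867.04 lbf.
631.900 − 1867.04 ≈ -1235 lbf.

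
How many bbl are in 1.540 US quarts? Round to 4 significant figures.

1 US qt = 0.00595238 oil barrels.
1.540 × 0.00595238 ≈ 0.009167 bbl.

0.009167 bbl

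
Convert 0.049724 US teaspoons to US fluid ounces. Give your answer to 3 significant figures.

0.00829 US fl oz

1 US tsp = 0.166667 US fl oz.
Thus 0.049724 × 0.166667 ≈ 0.00829 US fl oz.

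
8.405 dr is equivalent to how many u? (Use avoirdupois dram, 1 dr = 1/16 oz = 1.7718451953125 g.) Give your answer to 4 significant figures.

1 dram = 1.06703e+24 atomic mass units.
So 8.405 × 1.06703e+24 ≈ 8.968e+24 u.

8.968e+24 u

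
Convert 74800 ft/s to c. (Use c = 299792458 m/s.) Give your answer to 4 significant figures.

1 ft/s = 1.01670 × 10^-9 times the speed of light.
Thus 74800 × 1.01670 × 10^-9 ≈ 7.605 × 10^-5 c.

7.605 × 10^-5 c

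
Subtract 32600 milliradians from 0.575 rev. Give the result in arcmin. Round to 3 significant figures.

-99700 arcminutes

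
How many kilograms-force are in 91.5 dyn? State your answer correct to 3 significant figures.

9.33 × 10^-5 kgf

1 dyn = 1.01972 × 10^-6 kgf.
91.5 × 1.01972 × 10^-6 ≈ 9.33 × 10^-5 kgf.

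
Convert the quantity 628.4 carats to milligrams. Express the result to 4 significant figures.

1 ct = 200.000 mg.
628.4 × 200.000 ≈ 125700 mg.

125700 mg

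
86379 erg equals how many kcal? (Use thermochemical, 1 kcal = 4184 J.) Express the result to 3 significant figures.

1 erg = 2.39006 × 10^-11 kilocalories.
Thus 86379 × 2.39006 × 10^-11 ≈ 2.06 × 10^-6 kcal.

2.06 × 10^-6 kcal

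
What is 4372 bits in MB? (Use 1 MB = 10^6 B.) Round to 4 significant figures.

0.0005465 megabytes

1 bit = 1.25000e-7 MB.
So 4372 × 1.25000e-7 ≈ 0.0005465 MB.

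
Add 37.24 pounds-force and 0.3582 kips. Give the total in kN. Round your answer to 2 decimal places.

37.24 lbf = 0.165652 kN and 0.3582 kip = 1.59335 kN.
0.165652 + 1.59335 ≈ 1.76 kN.

1.76 kN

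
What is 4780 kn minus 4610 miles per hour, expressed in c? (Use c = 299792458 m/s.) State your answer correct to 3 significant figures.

1.33e-6 c

4780 kn = 8.20249e-6 c and 4610 mph = 6.87427e-6 c.
8.20249e-6 − 6.87427e-6 ≈ 1.33e-6 c.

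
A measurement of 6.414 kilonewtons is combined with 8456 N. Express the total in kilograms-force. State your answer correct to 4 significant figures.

1516 kilograms-force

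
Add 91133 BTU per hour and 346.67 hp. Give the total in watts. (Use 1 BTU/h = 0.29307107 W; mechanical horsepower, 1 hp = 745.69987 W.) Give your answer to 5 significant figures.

91133 BTU/h = 26708.4 W and 346.67 hp = 258512 W.
26708.4 + 258512 ≈ 285220 W.

285220 W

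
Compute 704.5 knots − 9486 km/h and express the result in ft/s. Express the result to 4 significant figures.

704.5 kn = 1189.06 ft/s and 9486 km/h = 8645.01 ft/s.
1189.06 − 8645.01 ≈ -7456 ft/s.

-7456 feet per second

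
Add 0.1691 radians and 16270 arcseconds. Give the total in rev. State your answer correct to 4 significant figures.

0.1691 rad = 0.0269131 rev and 16270 arcsec = 0.0125540 rev.
0.0269131 + 0.0125540 ≈ 0.03947 rev.

0.03947 rev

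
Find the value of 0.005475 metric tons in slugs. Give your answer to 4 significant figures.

0.3752 slug

1 metric ton = 68.5218 slugs.
Then 0.005475 × 68.5218 ≈ 0.3752 slug.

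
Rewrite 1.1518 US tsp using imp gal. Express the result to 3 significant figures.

0.00125 imp gal

1 US tsp = 0.00108421 imp gal.
Then 1.1518 × 0.00108421 ≈ 0.00125 imp gal.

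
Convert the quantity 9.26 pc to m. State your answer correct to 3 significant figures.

2.86e+17 meters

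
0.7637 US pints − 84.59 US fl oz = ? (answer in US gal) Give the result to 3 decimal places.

-0.565 US gal

0.7637 US pt = 0.0954625 US gal and 84.59 US fl oz = 0.660859 US gal.
0.0954625 − 0.660859 ≈ -0.565 US gal.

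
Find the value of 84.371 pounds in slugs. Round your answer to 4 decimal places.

2.6223 slug

1 lb = 0.0310810 slugs.
Thus 84.371 × 0.0310810 ≈ 2.6223 slug.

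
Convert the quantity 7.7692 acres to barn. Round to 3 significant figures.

3.14e+32 barns

1 acre = 4.04686e+31 barn.
7.7692 × 4.04686e+31 ≈ 3.14e+32 barn.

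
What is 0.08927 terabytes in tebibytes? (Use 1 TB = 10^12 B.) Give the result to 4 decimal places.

0.0812 tebibytes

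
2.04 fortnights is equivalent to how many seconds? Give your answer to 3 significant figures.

2.47e+6 s

1 fortnight = 1.20960e+6 seconds.
2.04 × 1.20960e+6 ≈ 2.47e+6 s.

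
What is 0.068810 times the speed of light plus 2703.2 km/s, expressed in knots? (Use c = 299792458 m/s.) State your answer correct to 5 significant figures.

4.5354e+7 kn

0.068810 c = 4.00990e+7 kn and 2703.2 km/s = 5.25460e+6 kn.
4.00990e+7 + 5.25460e+6 ≈ 4.5354e+7 kn.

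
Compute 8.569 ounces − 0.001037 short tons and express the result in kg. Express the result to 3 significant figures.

-0.698 kg

8.569 oz = 0.242927 kg and 0.001037 short ton = 0.940751 kg.
0.242927 − 0.940751 ≈ -0.698 kg.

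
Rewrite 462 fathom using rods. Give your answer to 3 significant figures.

1 fathom = 0.363636 rod.
Thus 462 × 0.363636 ≈ 168 rod.

168 rods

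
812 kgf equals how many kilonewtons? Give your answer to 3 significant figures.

7.96 kilonewtons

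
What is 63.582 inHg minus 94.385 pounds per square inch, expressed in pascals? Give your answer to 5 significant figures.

63.582 inHg = 215313 Pa and 94.385 psi = 650762 Pa.
215313 − 650762 ≈ -435450 Pa.

-435450 Pa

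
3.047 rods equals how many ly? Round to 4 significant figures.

1 rod = 5.31587 × 10^-16 ly.
Thus 3.047 × 5.31587 × 10^-16 ≈ 1.620 × 10^-15 ly.

1.620 × 10^-15 light-years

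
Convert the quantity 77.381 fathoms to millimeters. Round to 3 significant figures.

1 fathom = 1828.80 mm.
So 77.381 × 1828.80 ≈ 142000 mm.

142000 millimeters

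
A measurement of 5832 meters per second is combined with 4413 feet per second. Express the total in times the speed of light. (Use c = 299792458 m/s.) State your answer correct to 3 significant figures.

2.39 × 10^-5 times the speed of light

5832 m/s = 1.94535 × 10^-5 c and 4413 ft/s = 4.48671 × 10^-6 c.
1.94535 × 10^-5 + 4.48671 × 10^-6 ≈ 2.39 × 10^-5 c.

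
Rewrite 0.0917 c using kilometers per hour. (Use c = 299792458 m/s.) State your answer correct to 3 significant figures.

9.90 × 10^7 km/h

1 speed of light = 1.07925 × 10^9 km/h.
Thus 0.0917 × 1.07925 × 10^9 ≈ 9.90 × 10^7 km/h.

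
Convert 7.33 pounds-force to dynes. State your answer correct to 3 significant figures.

1 lbf = 444822 dyn.
7.33 × 444822 ≈ 3.26e+6 dyn.

3.26e+6 dyn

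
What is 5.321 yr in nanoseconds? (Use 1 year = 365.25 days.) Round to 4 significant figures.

1.679e+17 ns

1 yr = 3.15576e+16 ns.
5.321 × 3.15576e+16 ≈ 1.679e+17 ns.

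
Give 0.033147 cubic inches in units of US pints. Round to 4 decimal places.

0.0011 US pt

1 in³ = 0.0346320 US pints.
So 0.033147 × 0.0346320 ≈ 0.0011 US pt.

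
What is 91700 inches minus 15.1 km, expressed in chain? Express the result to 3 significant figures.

-635 chains

91700 in = 115.783 chain and 15.1 km = 750.616 chain.
115.783 − 750.616 ≈ -635 chain.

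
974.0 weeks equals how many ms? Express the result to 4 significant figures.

5.891 × 10^11 ms

1 wk = 6.04800 × 10^8 ms.
Then 974.0 × 6.04800 × 10^8 ≈ 5.891 × 10^11 ms.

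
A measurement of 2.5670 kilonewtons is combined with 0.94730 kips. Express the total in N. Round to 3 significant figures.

6780 newtons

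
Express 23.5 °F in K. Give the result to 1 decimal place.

268.4 K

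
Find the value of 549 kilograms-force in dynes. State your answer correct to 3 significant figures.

5.38 × 10^8 dyn

1 kgf = 980665 dyn.
Thus 549 × 980665 ≈ 5.38 × 10^8 dyn.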